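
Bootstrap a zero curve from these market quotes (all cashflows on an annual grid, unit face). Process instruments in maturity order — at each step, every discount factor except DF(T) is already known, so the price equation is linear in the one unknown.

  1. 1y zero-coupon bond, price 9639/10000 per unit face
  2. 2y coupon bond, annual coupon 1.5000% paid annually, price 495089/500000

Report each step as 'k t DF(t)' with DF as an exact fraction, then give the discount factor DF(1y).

step 1 [1y] zero: DF = P = 9639/10000 ≈ 0.963900
step 2 [2y] bond c/1=3/200: DF=(495089/500000 − 3/200·(0.963900))/(1+3/200) = 9613/10000 ≈ 0.961300

1 1 9639/10000
2 2 9613/10000
DF(1y) = 9639/10000 ≈ 0.963900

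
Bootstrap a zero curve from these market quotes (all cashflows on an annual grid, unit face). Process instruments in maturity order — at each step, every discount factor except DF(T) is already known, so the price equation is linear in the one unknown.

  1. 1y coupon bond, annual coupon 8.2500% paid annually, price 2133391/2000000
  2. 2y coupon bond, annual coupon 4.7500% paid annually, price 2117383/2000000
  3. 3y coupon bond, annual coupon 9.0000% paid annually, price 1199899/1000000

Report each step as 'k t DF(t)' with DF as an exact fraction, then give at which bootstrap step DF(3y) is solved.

1 1 4927/5000
2 2 483/500
3 3 9397/10000
DF(3y) is solved at step 3

step 1 [1y] bond c/1=33/400: DF=(2133391/2000000 − 33/400·(0))/(1+33/400) = 4927/5000 ≈ 0.985400
step 2 [2y] bond c/1=19/400: DF=(2117383/2000000 − 19/400·(0.985400))/(1+19/400) = 483/500 ≈ 0.966000
step 3 [3y] bond c/1=9/100: DF=(1199899/1000000 − 9/100·(0.985400+0.966000))/(1+9/100) = 9397/10000 ≈ 0.939700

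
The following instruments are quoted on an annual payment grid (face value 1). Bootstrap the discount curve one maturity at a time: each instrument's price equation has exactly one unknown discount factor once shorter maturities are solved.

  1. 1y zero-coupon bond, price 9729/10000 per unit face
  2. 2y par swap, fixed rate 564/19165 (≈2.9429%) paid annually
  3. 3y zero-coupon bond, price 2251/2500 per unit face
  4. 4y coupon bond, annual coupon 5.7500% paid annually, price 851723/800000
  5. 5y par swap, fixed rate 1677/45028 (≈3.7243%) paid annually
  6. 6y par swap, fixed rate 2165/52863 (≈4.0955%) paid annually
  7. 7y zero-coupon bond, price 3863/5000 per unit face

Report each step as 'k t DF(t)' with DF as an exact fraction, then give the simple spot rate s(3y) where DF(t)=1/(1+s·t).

1 1 9729/10000
2 2 2359/2500
3 3 2251/2500
4 4 1067/1250
5 5 8323/10000
6 6 1567/2000
7 7 3863/5000
s(3y) = (1/(2251/2500) − 1)/(3) = 83/2251 ≈ 3.6873%

step 1 [1y] zero: DF = P = 9729/10000 ≈ 0.972900
step 2 [2y] swap r/1=564/19165: DF=(1 − 564/19165·(0.972900))/(1+564/19165) = 2359/2500 ≈ 0.943600
step 3 [3y] zero: DF = P = 2251/2500 ≈ 0.900400
step 4 [4y] bond c/1=23/400: DF=(851723/800000 − 23/400·(0.972900+0.943600+0.900400))/(1+23/400) = 1067/1250 ≈ 0.853600
step 5 [5y] swap r/1=1677/45028: DF=(1 − 1677/45028·(0.972900+0.943600+0.900400+0.853600))/(1+1677/45028) = 8323/10000 ≈ 0.832300
step 6 [6y] swap r/1=2165/52863: DF=(1 − 2165/52863·(0.972900+0.943600+0.900400+0.853600+0.832300))/(1+2165/52863) = 1567/2000 ≈ 0.783500
step 7 [7y] zero: DF = P = 3863/5000 ≈ 0.772600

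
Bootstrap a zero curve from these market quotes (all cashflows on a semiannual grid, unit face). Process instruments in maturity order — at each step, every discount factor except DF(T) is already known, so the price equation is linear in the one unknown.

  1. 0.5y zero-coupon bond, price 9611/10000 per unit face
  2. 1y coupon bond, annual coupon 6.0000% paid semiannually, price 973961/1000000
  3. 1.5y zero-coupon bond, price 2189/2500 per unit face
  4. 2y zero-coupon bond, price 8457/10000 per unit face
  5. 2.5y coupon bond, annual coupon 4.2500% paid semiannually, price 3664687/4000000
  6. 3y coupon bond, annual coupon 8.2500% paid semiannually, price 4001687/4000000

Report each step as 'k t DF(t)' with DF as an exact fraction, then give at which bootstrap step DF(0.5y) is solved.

step 1 [0.5y] zero: DF = P = 9611/10000 ≈ 0.961100
step 2 [1y] bond c/2=3/100: DF=(973961/1000000 − 3/100·(0.961100))/(1+3/100) = 1147/1250 ≈ 0.917600
step 3 [1.5y] zero: DF = P = 2189/2500 ≈ 0.875600
step 4 [2y] zero: DF = P = 8457/10000 ≈ 0.845700
step 5 [2.5y] bond c/2=17/800: DF=(3664687/4000000 − 17/800·(0.961100+0.917600+0.875600+0.845700))/(1+17/800) = 4111/5000 ≈ 0.822200
step 6 [3y] bond c/2=33/800: DF=(4001687/4000000 − 33/800·(0.961100+0.917600+0.875600+0.845700+0.822200))/(1+33/800) = 491/625 ≈ 0.785600

1 1/2 9611/10000
2 1 1147/1250
3 3/2 2189/2500
4 2 8457/10000
5 5/2 4111/5000
6 3 491/625
DF(0.5y) is solved at step 1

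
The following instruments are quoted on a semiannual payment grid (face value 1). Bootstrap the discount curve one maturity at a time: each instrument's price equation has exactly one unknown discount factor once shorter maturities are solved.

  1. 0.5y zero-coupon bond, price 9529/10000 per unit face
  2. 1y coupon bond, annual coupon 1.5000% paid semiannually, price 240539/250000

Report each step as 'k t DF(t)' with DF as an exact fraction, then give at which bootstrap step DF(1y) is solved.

1 1/2 9529/10000
2 1 9479/10000
DF(1y) is solved at step 2

step 1 [0.5y] zero: DF = P = 9529/10000 ≈ 0.952900
step 2 [1y] bond c/2=3/400: DF=(240539/250000 − 3/400·(0.952900))/(1+3/400) = 9479/10000 ≈ 0.947900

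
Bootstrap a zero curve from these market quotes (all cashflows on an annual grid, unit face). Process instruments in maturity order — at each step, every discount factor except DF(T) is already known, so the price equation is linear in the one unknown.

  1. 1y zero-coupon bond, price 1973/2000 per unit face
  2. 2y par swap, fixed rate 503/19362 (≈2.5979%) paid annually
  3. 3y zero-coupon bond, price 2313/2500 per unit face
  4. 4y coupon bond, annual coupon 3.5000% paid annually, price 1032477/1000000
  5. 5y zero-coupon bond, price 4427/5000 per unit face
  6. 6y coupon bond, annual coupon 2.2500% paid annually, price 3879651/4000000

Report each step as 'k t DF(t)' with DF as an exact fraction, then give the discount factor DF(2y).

step 1 [1y] zero: DF = P = 1973/2000 ≈ 0.986500
step 2 [2y] swap r/1=503/19362: DF=(1 − 503/19362·(0.986500))/(1+503/19362) = 9497/10000 ≈ 0.949700
step 3 [3y] zero: DF = P = 2313/2500 ≈ 0.925200
step 4 [4y] bond c/1=7/200: DF=(1032477/1000000 − 7/200·(0.986500+0.949700+0.925200))/(1+7/200) = 563/625 ≈ 0.900800
step 5 [5y] zero: DF = P = 4427/5000 ≈ 0.885400
step 6 [6y] bond c/1=9/400: DF=(3879651/4000000 − 9/400·(0.986500+0.949700+0.925200+0.900800+0.885400))/(1+9/400) = 8463/10000 ≈ 0.846300

1 1 1973/2000
2 2 9497/10000
3 3 2313/2500
4 4 563/625
5 5 4427/5000
6 6 8463/10000
DF(2y) = 9497/10000 ≈ 0.949700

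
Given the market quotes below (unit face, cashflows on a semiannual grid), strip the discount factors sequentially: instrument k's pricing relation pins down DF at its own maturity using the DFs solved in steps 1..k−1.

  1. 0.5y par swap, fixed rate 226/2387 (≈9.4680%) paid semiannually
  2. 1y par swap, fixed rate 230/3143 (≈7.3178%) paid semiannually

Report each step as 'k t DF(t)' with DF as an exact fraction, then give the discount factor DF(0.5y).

step 1 [0.5y] swap r/2=113/2387: DF=(1 − 113/2387·(0))/(1+113/2387) = 2387/2500 ≈ 0.954800
step 2 [1y] swap r/2=115/3143: DF=(1 − 115/3143·(0.954800))/(1+115/3143) = 931/1000 ≈ 0.931000

1 1/2 2387/2500
2 1 931/1000
DF(0.5y) = 2387/2500 ≈ 0.954800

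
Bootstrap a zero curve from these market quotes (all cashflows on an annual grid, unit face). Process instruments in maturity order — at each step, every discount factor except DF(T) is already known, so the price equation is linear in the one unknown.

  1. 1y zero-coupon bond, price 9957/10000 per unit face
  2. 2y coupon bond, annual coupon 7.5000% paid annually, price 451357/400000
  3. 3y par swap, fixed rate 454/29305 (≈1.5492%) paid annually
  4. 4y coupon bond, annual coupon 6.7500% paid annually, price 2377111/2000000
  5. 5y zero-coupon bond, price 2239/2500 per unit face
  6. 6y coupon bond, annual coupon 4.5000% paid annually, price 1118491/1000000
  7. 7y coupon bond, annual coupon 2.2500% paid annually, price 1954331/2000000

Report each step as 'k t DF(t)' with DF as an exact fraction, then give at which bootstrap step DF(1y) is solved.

step 1 [1y] zero: DF = P = 9957/10000 ≈ 0.995700
step 2 [2y] bond c/1=3/40: DF=(451357/400000 − 3/40·(0.995700))/(1+3/40) = 4901/5000 ≈ 0.980200
step 3 [3y] swap r/1=454/29305: DF=(1 − 454/29305·(0.995700+0.980200))/(1+454/29305) = 4773/5000 ≈ 0.954600
step 4 [4y] bond c/1=27/400: DF=(2377111/2000000 − 27/400·(0.995700+0.980200+0.954600))/(1+27/400) = 9281/10000 ≈ 0.928100
step 5 [5y] zero: DF = P = 2239/2500 ≈ 0.895600
step 6 [6y] bond c/1=9/200: DF=(1118491/1000000 − 9/200·(0.995700+0.980200+0.954600+0.928100+0.895600))/(1+9/200) = 541/625 ≈ 0.865600
step 7 [7y] bond c/1=9/400: DF=(1954331/2000000 − 9/400·(0.995700+0.980200+0.954600+0.928100+0.895600+0.865600))/(1+9/400) = 104/125 ≈ 0.832000

1 1 9957/10000
2 2 4901/5000
3 3 4773/5000
4 4 9281/10000
5 5 2239/2500
6 6 541/625
7 7 104/125
DF(1y) is solved at step 1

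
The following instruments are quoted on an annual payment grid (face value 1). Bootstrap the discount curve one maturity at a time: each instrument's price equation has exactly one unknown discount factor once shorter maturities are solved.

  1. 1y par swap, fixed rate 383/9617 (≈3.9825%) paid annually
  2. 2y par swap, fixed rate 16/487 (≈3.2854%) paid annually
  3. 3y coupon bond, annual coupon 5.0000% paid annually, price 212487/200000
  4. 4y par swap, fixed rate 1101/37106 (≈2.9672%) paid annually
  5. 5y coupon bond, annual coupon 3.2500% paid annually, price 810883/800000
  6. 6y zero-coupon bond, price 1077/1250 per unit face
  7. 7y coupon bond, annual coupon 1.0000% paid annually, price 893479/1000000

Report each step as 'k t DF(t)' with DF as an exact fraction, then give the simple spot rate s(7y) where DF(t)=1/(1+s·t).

1 1 9617/10000
2 2 586/625
3 3 4607/5000
4 4 8899/10000
5 5 8649/10000
6 6 1077/1250
7 7 2077/2500
s(7y) = (1/(2077/2500) − 1)/(7) = 423/14539 ≈ 2.9094%

step 1 [1y] swap r/1=383/9617: DF=(1 − 383/9617·(0))/(1+383/9617) = 9617/10000 ≈ 0.961700
step 2 [2y] swap r/1=16/487: DF=(1 − 16/487·(0.961700))/(1+16/487) = 586/625 ≈ 0.937600
step 3 [3y] bond c/1=1/20: DF=(212487/200000 − 1/20·(0.961700+0.937600))/(1+1/20) = 4607/5000 ≈ 0.921400
step 4 [4y] swap r/1=1101/37106: DF=(1 − 1101/37106·(0.961700+0.937600+0.921400))/(1+1101/37106) = 8899/10000 ≈ 0.889900
step 5 [5y] bond c/1=13/400: DF=(810883/800000 − 13/400·(0.961700+0.937600+0.921400+0.889900))/(1+13/400) = 8649/10000 ≈ 0.864900
step 6 [6y] zero: DF = P = 1077/1250 ≈ 0.861600
step 7 [7y] bond c/1=1/100: DF=(893479/1000000 − 1/100·(0.961700+0.937600+0.921400+0.889900+0.864900+0.861600))/(1+1/100) = 2077/2500 ≈ 0.830800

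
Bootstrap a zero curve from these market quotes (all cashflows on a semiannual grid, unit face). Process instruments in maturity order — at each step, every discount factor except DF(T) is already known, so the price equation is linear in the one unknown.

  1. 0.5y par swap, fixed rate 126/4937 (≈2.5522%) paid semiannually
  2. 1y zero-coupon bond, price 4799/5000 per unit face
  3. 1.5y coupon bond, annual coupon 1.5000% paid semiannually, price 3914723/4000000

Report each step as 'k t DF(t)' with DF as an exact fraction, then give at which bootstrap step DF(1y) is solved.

step 1 [0.5y] swap r/2=63/4937: DF=(1 − 63/4937·(0))/(1+63/4937) = 4937/5000 ≈ 0.987400
step 2 [1y] zero: DF = P = 4799/5000 ≈ 0.959800
step 3 [1.5y] bond c/2=3/400: DF=(3914723/4000000 − 3/400·(0.987400+0.959800))/(1+3/400) = 9569/10000 ≈ 0.956900

1 1/2 4937/5000
2 1 4799/5000
3 3/2 9569/10000
DF(1y) is solved at step 2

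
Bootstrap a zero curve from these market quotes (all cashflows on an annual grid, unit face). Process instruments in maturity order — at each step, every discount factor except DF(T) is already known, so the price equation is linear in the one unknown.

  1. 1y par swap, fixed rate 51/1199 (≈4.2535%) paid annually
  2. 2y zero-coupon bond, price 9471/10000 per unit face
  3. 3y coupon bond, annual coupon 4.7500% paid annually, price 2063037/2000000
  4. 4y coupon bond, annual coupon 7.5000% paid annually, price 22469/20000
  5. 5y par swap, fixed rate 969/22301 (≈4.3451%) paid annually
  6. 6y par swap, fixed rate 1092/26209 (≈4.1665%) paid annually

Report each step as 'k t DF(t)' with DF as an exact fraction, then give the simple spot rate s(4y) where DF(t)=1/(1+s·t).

step 1 [1y] swap r/1=51/1199: DF=(1 − 51/1199·(0))/(1+51/1199) = 1199/1250 ≈ 0.959200
step 2 [2y] zero: DF = P = 9471/10000 ≈ 0.947100
step 3 [3y] bond c/1=19/400: DF=(2063037/2000000 − 19/400·(0.959200+0.947100))/(1+19/400) = 8983/10000 ≈ 0.898300
step 4 [4y] bond c/1=3/40: DF=(22469/20000 − 3/40·(0.959200+0.947100+0.898300))/(1+3/40) = 4247/5000 ≈ 0.849400
step 5 [5y] swap r/1=969/22301: DF=(1 − 969/22301·(0.959200+0.947100+0.898300+0.849400))/(1+969/22301) = 4031/5000 ≈ 0.806200
step 6 [6y] swap r/1=1092/26209: DF=(1 − 1092/26209·(0.959200+0.947100+0.898300+0.849400+0.806200))/(1+1092/26209) = 977/1250 ≈ 0.781600

1 1 1199/1250
2 2 9471/10000
3 3 8983/10000
4 4 4247/5000
5 5 4031/5000
6 6 977/1250
s(4y) = (1/(4247/5000) − 1)/(4) = 753/16988 ≈ 4.4325%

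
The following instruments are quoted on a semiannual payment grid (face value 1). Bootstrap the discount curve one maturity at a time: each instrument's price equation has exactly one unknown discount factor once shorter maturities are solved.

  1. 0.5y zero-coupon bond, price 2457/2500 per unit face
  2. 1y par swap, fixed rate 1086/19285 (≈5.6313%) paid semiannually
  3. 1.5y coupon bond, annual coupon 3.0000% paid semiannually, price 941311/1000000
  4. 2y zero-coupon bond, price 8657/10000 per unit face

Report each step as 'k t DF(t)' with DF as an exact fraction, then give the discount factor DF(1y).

1 1/2 2457/2500
2 1 9457/10000
3 3/2 8989/10000
4 2 8657/10000
DF(1y) = 9457/10000 ≈ 0.945700

step 1 [0.5y] zero: DF = P = 2457/2500 ≈ 0.982800
step 2 [1y] swap r/2=543/19285: DF=(1 − 543/19285·(0.982800))/(1+543/19285) = 9457/10000 ≈ 0.945700
step 3 [1.5y] bond c/2=3/200: DF=(941311/1000000 − 3/200·(0.982800+0.945700))/(1+3/200) = 8989/10000 ≈ 0.898900
step 4 [2y] zero: DF = P = 8657/10000 ≈ 0.865700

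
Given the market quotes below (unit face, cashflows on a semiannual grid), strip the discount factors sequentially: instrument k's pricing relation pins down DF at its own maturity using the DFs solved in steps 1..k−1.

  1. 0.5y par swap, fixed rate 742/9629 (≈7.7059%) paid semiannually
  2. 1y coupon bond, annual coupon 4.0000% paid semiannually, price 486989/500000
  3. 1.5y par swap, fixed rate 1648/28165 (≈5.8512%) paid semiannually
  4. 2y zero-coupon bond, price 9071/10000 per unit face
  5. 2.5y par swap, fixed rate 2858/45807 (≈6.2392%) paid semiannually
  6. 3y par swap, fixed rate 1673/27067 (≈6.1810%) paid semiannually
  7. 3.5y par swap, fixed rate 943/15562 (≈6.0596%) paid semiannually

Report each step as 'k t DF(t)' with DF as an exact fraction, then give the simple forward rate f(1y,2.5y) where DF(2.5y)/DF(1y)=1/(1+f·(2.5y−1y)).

1 1/2 9629/10000
2 1 117/125
3 3/2 1147/1250
4 2 9071/10000
5 5/2 8571/10000
6 3 8327/10000
7 7/2 4057/5000
f(1y,2.5y) = ((117/125)/(8571/10000) − 1)/(3/2) = 526/8571 ≈ 6.1370%

step 1 [0.5y] swap r/2=371/9629: DF=(1 − 371/9629·(0))/(1+371/9629) = 9629/10000 ≈ 0.962900
step 2 [1y] bond c/2=1/50: DF=(486989/500000 − 1/50·(0.962900))/(1+1/50) = 117/125 ≈ 0.936000
step 3 [1.5y] swap r/2=824/28165: DF=(1 − 824/28165·(0.962900+0.936000))/(1+824/28165) = 1147/1250 ≈ 0.917600
step 4 [2y] zero: DF = P = 9071/10000 ≈ 0.907100
step 5 [2.5y] swap r/2=1429/45807: DF=(1 − 1429/45807·(0.962900+0.936000+0.917600+0.907100))/(1+1429/45807) = 8571/10000 ≈ 0.857100
step 6 [3y] swap r/2=1673/54134: DF=(1 − 1673/54134·(0.962900+0.936000+0.917600+0.907100+0.857100))/(1+1673/54134) = 8327/10000 ≈ 0.832700
step 7 [3.5y] swap r/2=943/31124: DF=(1 − 943/31124·(0.962900+0.936000+0.917600+0.907100+0.857100+0.832700))/(1+943/31124) = 4057/5000 ≈ 0.811400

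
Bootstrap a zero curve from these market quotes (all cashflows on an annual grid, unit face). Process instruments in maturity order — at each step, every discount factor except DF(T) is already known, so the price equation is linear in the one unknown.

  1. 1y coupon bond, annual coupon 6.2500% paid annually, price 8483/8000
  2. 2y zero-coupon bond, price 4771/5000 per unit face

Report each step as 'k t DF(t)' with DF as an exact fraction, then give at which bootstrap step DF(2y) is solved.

step 1 [1y] bond c/1=1/16: DF=(8483/8000 − 1/16·(0))/(1+1/16) = 499/500 ≈ 0.998000
step 2 [2y] zero: DF = P = 4771/5000 ≈ 0.954200

1 1 499/500
2 2 4771/5000
DF(2y) is solved at step 2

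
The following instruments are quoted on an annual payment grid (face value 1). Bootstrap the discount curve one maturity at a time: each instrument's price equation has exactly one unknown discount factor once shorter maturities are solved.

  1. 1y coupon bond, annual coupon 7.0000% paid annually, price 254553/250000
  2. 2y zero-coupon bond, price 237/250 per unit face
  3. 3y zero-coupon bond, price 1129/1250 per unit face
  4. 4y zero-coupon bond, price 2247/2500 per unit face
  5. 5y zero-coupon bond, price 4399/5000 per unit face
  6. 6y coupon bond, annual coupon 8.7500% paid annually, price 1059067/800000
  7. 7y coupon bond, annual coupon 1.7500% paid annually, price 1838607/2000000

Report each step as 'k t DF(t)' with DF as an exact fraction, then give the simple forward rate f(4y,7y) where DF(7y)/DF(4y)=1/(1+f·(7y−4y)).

step 1 [1y] bond c/1=7/100: DF=(254553/250000 − 7/100·(0))/(1+7/100) = 2379/2500 ≈ 0.951600
step 2 [2y] zero: DF = P = 237/250 ≈ 0.948000
step 3 [3y] zero: DF = P = 1129/1250 ≈ 0.903200
step 4 [4y] zero: DF = P = 2247/2500 ≈ 0.898800
step 5 [5y] zero: DF = P = 4399/5000 ≈ 0.879800
step 6 [6y] bond c/1=7/80: DF=(1059067/800000 − 7/80·(0.951600+0.948000+0.903200+0.898800+0.879800))/(1+7/80) = 8487/10000 ≈ 0.848700
step 7 [7y] bond c/1=7/400: DF=(1838607/2000000 − 7/400·(0.951600+0.948000+0.903200+0.898800+0.879800+0.848700))/(1+7/400) = 8101/10000 ≈ 0.810100

1 1 2379/2500
2 2 237/250
3 3 1129/1250
4 4 2247/2500
5 5 4399/5000
6 6 8487/10000
7 7 8101/10000
f(4y,7y) = ((2247/2500)/(8101/10000) − 1)/(3) = 887/24303 ≈ 3.6498%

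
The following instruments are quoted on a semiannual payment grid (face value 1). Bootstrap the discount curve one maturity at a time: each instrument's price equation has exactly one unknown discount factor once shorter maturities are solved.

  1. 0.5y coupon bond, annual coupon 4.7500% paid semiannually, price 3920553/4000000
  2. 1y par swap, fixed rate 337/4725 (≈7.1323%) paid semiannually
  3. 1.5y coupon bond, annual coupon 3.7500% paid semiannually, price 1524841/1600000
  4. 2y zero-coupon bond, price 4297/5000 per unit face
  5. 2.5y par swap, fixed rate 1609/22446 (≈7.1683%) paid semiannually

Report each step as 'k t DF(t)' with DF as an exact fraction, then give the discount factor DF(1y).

step 1 [0.5y] bond c/2=19/800: DF=(3920553/4000000 − 19/800·(0))/(1+19/800) = 4787/5000 ≈ 0.957400
step 2 [1y] swap r/2=337/9450: DF=(1 − 337/9450·(0.957400))/(1+337/9450) = 4663/5000 ≈ 0.932600
step 3 [1.5y] bond c/2=3/160: DF=(1524841/1600000 − 3/160·(0.957400+0.932600))/(1+3/160) = 9007/10000 ≈ 0.900700
step 4 [2y] zero: DF = P = 4297/5000 ≈ 0.859400
step 5 [2.5y] swap r/2=1609/44892: DF=(1 − 1609/44892·(0.957400+0.932600+0.900700+0.859400))/(1+1609/44892) = 8391/10000 ≈ 0.839100

1 1/2 4787/5000
2 1 4663/5000
3 3/2 9007/10000
4 2 4297/5000
5 5/2 8391/10000
DF(1y) = 4663/5000 ≈ 0.932600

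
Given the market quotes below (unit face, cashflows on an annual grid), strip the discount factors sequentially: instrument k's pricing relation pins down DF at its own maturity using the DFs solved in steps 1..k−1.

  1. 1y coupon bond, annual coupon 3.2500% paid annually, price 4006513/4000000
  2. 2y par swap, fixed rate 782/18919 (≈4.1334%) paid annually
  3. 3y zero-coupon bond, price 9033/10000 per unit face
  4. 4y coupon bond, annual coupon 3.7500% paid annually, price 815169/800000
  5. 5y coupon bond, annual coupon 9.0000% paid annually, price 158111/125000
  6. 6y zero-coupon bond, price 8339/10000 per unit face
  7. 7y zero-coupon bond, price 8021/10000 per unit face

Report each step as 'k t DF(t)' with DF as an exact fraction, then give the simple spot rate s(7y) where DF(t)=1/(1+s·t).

1 1 9701/10000
2 2 4609/5000
3 3 9033/10000
4 4 8811/10000
5 5 8569/10000
6 6 8339/10000
7 7 8021/10000
s(7y) = (1/(8021/10000) − 1)/(7) = 1979/56147 ≈ 3.5247%

step 1 [1y] bond c/1=13/400: DF=(4006513/4000000 − 13/400·(0))/(1+13/400) = 9701/10000 ≈ 0.970100
step 2 [2y] swap r/1=782/18919: DF=(1 − 782/18919·(0.970100))/(1+782/18919) = 4609/5000 ≈ 0.921800
step 3 [3y] zero: DF = P = 9033/10000 ≈ 0.903300
step 4 [4y] bond c/1=3/80: DF=(815169/800000 − 3/80·(0.970100+0.921800+0.903300))/(1+3/80) = 8811/10000 ≈ 0.881100
step 5 [5y] bond c/1=9/100: DF=(158111/125000 − 9/100·(0.970100+0.921800+0.903300+0.881100))/(1+9/100) = 8569/10000 ≈ 0.856900
step 6 [6y] zero: DF = P = 8339/10000 ≈ 0.833900
step 7 [7y] zero: DF = P = 8021/10000 ≈ 0.802100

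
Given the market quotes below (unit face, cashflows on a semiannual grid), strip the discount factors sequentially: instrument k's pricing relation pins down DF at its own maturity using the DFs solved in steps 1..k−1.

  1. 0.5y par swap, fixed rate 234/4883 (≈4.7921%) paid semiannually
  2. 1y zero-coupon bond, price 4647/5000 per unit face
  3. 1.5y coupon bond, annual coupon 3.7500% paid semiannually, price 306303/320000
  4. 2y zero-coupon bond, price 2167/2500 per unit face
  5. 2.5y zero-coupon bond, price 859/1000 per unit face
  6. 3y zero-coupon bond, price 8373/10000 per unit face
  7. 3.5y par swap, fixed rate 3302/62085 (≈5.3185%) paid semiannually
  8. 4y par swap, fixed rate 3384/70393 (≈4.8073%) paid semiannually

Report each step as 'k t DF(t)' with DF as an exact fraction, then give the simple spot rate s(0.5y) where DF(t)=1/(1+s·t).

1 1/2 4883/5000
2 1 4647/5000
3 3/2 1809/2000
4 2 2167/2500
5 5/2 859/1000
6 3 8373/10000
7 7/2 8349/10000
8 4 2077/2500
s(0.5y) = (1/(4883/5000) − 1)/(1/2) = 234/4883 ≈ 4.7921%

step 1 [0.5y] swap r/2=117/4883: DF=(1 − 117/4883·(0))/(1+117/4883) = 4883/5000 ≈ 0.976600
step 2 [1y] zero: DF = P = 4647/5000 ≈ 0.929400
step 3 [1.5y] bond c/2=3/160: DF=(306303/320000 − 3/160·(0.976600+0.929400))/(1+3/160) = 1809/2000 ≈ 0.904500
step 4 [2y] zero: DF = P = 2167/2500 ≈ 0.866800
step 5 [2.5y] zero: DF = P = 859/1000 ≈ 0.859000
step 6 [3y] zero: DF = P = 8373/10000 ≈ 0.837300
step 7 [3.5y] swap r/2=1651/62085: DF=(1 − 1651/62085·(0.976600+0.929400+0.904500+0.866800+0.859000+0.837300))/(1+1651/62085) = 8349/10000 ≈ 0.834900
step 8 [4y] swap r/2=1692/70393: DF=(1 − 1692/70393·(0.976600+0.929400+0.904500+0.866800+0.859000+0.837300+0.834900))/(1+1692/70393) = 2077/2500 ≈ 0.830800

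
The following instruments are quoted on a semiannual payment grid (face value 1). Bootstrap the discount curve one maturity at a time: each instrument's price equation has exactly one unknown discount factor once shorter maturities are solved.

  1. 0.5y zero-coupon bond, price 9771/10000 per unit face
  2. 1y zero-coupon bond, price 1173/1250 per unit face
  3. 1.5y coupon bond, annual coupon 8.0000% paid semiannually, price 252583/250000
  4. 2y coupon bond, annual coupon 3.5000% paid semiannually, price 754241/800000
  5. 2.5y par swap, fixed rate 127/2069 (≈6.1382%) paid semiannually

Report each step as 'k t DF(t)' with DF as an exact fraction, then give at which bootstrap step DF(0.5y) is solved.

1 1/2 9771/10000
2 1 1173/1250
3 3/2 4489/5000
4 2 4391/5000
5 5/2 8603/10000
DF(0.5y) is solved at step 1

step 1 [0.5y] zero: DF = P = 9771/10000 ≈ 0.977100
step 2 [1y] zero: DF = P = 1173/1250 ≈ 0.938400
step 3 [1.5y] bond c/2=1/25: DF=(252583/250000 − 1/25·(0.977100+0.938400))/(1+1/25) = 4489/5000 ≈ 0.897800
step 4 [2y] bond c/2=7/400: DF=(754241/800000 − 7/400·(0.977100+0.938400+0.897800))/(1+7/400) = 4391/5000 ≈ 0.878200
step 5 [2.5y] swap r/2=127/4138: DF=(1 − 127/4138·(0.977100+0.938400+0.897800+0.878200))/(1+127/4138) = 8603/10000 ≈ 0.860300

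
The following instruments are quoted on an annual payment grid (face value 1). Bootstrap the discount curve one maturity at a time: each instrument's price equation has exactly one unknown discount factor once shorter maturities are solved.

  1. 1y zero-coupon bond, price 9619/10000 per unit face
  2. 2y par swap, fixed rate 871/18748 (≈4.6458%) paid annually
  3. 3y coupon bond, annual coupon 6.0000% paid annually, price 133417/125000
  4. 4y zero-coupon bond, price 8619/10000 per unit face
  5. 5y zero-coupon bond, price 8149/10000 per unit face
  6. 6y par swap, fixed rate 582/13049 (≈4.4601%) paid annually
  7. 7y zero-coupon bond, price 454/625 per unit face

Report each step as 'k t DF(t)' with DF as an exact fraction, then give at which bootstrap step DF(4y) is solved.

step 1 [1y] zero: DF = P = 9619/10000 ≈ 0.961900
step 2 [2y] swap r/1=871/18748: DF=(1 − 871/18748·(0.961900))/(1+871/18748) = 9129/10000 ≈ 0.912900
step 3 [3y] bond c/1=3/50: DF=(133417/125000 − 3/50·(0.961900+0.912900))/(1+3/50) = 563/625 ≈ 0.900800
step 4 [4y] zero: DF = P = 8619/10000 ≈ 0.861900
step 5 [5y] zero: DF = P = 8149/10000 ≈ 0.814900
step 6 [6y] swap r/1=582/13049: DF=(1 − 582/13049·(0.961900+0.912900+0.900800+0.861900+0.814900))/(1+582/13049) = 959/1250 ≈ 0.767200
step 7 [7y] zero: DF = P = 454/625 ≈ 0.726400

1 1 9619/10000
2 2 9129/10000
3 3 563/625
4 4 8619/10000
5 5 8149/10000
6 6 959/1250
7 7 454/625
DF(4y) is solved at step 4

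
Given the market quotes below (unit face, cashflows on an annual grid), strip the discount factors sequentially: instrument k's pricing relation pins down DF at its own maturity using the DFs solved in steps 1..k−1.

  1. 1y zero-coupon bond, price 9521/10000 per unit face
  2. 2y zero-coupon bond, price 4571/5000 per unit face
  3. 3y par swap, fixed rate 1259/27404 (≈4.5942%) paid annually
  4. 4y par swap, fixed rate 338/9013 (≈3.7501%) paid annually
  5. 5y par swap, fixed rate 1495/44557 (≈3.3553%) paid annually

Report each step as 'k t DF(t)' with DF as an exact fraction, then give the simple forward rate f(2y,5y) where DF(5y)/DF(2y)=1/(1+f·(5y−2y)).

1 1 9521/10000
2 2 4571/5000
3 3 8741/10000
4 4 1081/1250
5 5 1701/2000
f(2y,5y) = ((4571/5000)/(1701/2000) − 1)/(3) = 91/3645 ≈ 2.4966%

step 1 [1y] zero: DF = P = 9521/10000 ≈ 0.952100
step 2 [2y] zero: DF = P = 4571/5000 ≈ 0.914200
step 3 [3y] swap r/1=1259/27404: DF=(1 − 1259/27404·(0.952100+0.914200))/(1+1259/27404) = 8741/10000 ≈ 0.874100
step 4 [4y] swap r/1=338/9013: DF=(1 − 338/9013·(0.952100+0.914200+0.874100))/(1+338/9013) = 1081/1250 ≈ 0.864800
step 5 [5y] swap r/1=1495/44557: DF=(1 − 1495/44557·(0.952100+0.914200+0.874100+0.864800))/(1+1495/44557) = 1701/2000 ≈ 0.850500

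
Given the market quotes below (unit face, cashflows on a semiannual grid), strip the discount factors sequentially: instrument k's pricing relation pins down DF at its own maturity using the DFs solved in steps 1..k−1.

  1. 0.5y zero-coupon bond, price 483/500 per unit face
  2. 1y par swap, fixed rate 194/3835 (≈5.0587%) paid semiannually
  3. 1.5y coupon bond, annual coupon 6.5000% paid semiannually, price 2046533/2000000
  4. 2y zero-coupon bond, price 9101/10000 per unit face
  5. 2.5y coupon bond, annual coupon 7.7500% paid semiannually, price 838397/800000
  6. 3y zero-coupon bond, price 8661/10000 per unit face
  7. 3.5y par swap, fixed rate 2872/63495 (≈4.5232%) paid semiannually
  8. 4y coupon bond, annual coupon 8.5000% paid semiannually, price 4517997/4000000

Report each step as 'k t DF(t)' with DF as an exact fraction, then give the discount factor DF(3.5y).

step 1 [0.5y] zero: DF = P = 483/500 ≈ 0.966000
step 2 [1y] swap r/2=97/3835: DF=(1 − 97/3835·(0.966000))/(1+97/3835) = 1903/2000 ≈ 0.951500
step 3 [1.5y] bond c/2=13/400: DF=(2046533/2000000 − 13/400·(0.966000+0.951500))/(1+13/400) = 9307/10000 ≈ 0.930700
step 4 [2y] zero: DF = P = 9101/10000 ≈ 0.910100
step 5 [2.5y] bond c/2=31/800: DF=(838397/800000 − 31/800·(0.966000+0.951500+0.930700+0.910100))/(1+31/800) = 8687/10000 ≈ 0.868700
step 6 [3y] zero: DF = P = 8661/10000 ≈ 0.866100
step 7 [3.5y] swap r/2=1436/63495: DF=(1 − 1436/63495·(0.966000+0.951500+0.930700+0.910100+0.868700+0.866100))/(1+1436/63495) = 2141/2500 ≈ 0.856400
step 8 [4y] bond c/2=17/400: DF=(4517997/4000000 − 17/400·(0.966000+0.951500+0.930700+0.910100+0.868700+0.866100+0.856400))/(1+17/400) = 4123/5000 ≈ 0.824600

1 1/2 483/500
2 1 1903/2000
3 3/2 9307/10000
4 2 9101/10000
5 5/2 8687/10000
6 3 8661/10000
7 7/2 2141/2500
8 4 4123/5000
DF(3.5y) = 2141/2500 ≈ 0.856400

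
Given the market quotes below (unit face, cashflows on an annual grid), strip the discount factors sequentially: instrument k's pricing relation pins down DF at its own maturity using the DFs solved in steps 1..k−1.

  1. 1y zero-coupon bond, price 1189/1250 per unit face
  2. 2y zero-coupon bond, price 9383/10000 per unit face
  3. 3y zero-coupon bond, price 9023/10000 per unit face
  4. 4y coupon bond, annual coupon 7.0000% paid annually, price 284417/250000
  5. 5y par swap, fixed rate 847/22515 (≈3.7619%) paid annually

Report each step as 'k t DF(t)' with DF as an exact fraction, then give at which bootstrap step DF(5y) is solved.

1 1 1189/1250
2 2 9383/10000
3 3 9023/10000
4 4 4403/5000
5 5 4153/5000
DF(5y) is solved at step 5

step 1 [1y] zero: DF = P = 1189/1250 ≈ 0.951200
step 2 [2y] zero: DF = P = 9383/10000 ≈ 0.938300
step 3 [3y] zero: DF = P = 9023/10000 ≈ 0.902300
step 4 [4y] bond c/1=7/100: DF=(284417/250000 − 7/100·(0.951200+0.938300+0.902300))/(1+7/100) = 4403/5000 ≈ 0.880600
step 5 [5y] swap r/1=847/22515: DF=(1 − 847/22515·(0.951200+0.938300+0.902300+0.880600))/(1+847/22515) = 4153/5000 ≈ 0.830600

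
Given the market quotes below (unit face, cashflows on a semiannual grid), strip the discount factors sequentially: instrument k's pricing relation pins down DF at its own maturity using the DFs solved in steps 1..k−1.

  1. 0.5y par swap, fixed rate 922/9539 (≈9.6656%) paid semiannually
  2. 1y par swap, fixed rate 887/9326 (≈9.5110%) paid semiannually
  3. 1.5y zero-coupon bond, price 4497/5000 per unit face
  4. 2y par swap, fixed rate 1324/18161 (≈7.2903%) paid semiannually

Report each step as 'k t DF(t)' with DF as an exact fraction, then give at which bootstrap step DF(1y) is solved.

1 1/2 9539/10000
2 1 9113/10000
3 3/2 4497/5000
4 2 2169/2500
DF(1y) is solved at step 2

step 1 [0.5y] swap r/2=461/9539: DF=(1 − 461/9539·(0))/(1+461/9539) = 9539/10000 ≈ 0.953900
step 2 [1y] swap r/2=887/18652: DF=(1 − 887/18652·(0.953900))/(1+887/18652) = 9113/10000 ≈ 0.911300
step 3 [1.5y] zero: DF = P = 4497/5000 ≈ 0.899400
step 4 [2y] swap r/2=662/18161: DF=(1 − 662/18161·(0.953900+0.911300+0.899400))/(1+662/18161) = 2169/2500 ≈ 0.867600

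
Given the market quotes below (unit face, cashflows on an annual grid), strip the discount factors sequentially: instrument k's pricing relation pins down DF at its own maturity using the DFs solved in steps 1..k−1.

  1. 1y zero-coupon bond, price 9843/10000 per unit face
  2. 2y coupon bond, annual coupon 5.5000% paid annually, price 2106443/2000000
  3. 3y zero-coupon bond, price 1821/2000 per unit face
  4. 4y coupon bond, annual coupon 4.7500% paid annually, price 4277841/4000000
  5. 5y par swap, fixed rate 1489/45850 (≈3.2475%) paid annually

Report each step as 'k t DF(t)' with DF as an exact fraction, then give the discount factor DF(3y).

1 1 9843/10000
2 2 947/1000
3 3 1821/2000
4 4 8921/10000
5 5 8511/10000
DF(3y) = 1821/2000 ≈ 0.910500

step 1 [1y] zero: DF = P = 9843/10000 ≈ 0.984300
step 2 [2y] bond c/1=11/200: DF=(2106443/2000000 − 11/200·(0.984300))/(1+11/200) = 947/1000 ≈ 0.947000
step 3 [3y] zero: DF = P = 1821/2000 ≈ 0.910500
step 4 [4y] bond c/1=19/400: DF=(4277841/4000000 − 19/400·(0.984300+0.947000+0.910500))/(1+19/400) = 8921/10000 ≈ 0.892100
step 5 [5y] swap r/1=1489/45850: DF=(1 − 1489/45850·(0.984300+0.947000+0.910500+0.892100))/(1+1489/45850) = 8511/10000 ≈ 0.851100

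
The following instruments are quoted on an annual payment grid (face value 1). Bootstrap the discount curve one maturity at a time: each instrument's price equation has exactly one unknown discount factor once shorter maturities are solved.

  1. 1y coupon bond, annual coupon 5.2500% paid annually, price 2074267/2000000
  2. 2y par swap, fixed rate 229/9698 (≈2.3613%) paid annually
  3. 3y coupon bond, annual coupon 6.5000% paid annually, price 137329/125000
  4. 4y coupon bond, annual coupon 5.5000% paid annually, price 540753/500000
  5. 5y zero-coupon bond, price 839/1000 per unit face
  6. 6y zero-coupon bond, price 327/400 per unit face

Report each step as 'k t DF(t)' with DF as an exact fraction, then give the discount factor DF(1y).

step 1 [1y] bond c/1=21/400: DF=(2074267/2000000 − 21/400·(0))/(1+21/400) = 4927/5000 ≈ 0.985400
step 2 [2y] swap r/1=229/9698: DF=(1 − 229/9698·(0.985400))/(1+229/9698) = 4771/5000 ≈ 0.954200
step 3 [3y] bond c/1=13/200: DF=(137329/125000 − 13/200·(0.985400+0.954200))/(1+13/200) = 2283/2500 ≈ 0.913200
step 4 [4y] bond c/1=11/200: DF=(540753/500000 − 11/200·(0.985400+0.954200+0.913200))/(1+11/200) = 2191/2500 ≈ 0.876400
step 5 [5y] zero: DF = P = 839/1000 ≈ 0.839000
step 6 [6y] zero: DF = P = 327/400 ≈ 0.817500

1 1 4927/5000
2 2 4771/5000
3 3 2283/2500
4 4 2191/2500
5 5 839/1000
6 6 327/400
DF(1y) = 4927/5000 ≈ 0.985400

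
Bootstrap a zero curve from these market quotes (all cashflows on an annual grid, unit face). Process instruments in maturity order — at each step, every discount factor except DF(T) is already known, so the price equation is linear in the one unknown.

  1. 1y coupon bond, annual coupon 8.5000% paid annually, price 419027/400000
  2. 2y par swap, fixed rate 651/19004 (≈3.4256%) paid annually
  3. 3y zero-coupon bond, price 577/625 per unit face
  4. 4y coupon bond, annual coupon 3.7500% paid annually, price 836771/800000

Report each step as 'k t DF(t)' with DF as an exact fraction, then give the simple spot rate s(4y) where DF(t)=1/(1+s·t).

1 1 1931/2000
2 2 9349/10000
3 3 577/625
4 4 9061/10000
s(4y) = (1/(9061/10000) − 1)/(4) = 939/36244 ≈ 2.5908%

step 1 [1y] bond c/1=17/200: DF=(419027/400000 − 17/200·(0))/(1+17/200) = 1931/2000 ≈ 0.965500
step 2 [2y] swap r/1=651/19004: DF=(1 − 651/19004·(0.965500))/(1+651/19004) = 9349/10000 ≈ 0.934900
step 3 [3y] zero: DF = P = 577/625 ≈ 0.923200
step 4 [4y] bond c/1=3/80: DF=(836771/800000 − 3/80·(0.965500+0.934900+0.923200))/(1+3/80) = 9061/10000 ≈ 0.906100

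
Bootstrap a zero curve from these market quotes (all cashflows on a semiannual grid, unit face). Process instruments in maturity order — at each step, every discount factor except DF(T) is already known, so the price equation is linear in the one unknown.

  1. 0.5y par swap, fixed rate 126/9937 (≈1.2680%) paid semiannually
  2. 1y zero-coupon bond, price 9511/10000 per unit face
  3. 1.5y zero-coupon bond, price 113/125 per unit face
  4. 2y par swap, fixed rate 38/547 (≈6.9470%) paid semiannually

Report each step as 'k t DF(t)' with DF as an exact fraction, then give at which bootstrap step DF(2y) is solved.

1 1/2 9937/10000
2 1 9511/10000
3 3/2 113/125
4 2 2177/2500
DF(2y) is solved at step 4

step 1 [0.5y] swap r/2=63/9937: DF=(1 − 63/9937·(0))/(1+63/9937) = 9937/10000 ≈ 0.993700
step 2 [1y] zero: DF = P = 9511/10000 ≈ 0.951100
step 3 [1.5y] zero: DF = P = 113/125 ≈ 0.904000
step 4 [2y] swap r/2=19/547: DF=(1 − 19/547·(0.993700+0.951100+0.904000))/(1+19/547) = 2177/2500 ≈ 0.870800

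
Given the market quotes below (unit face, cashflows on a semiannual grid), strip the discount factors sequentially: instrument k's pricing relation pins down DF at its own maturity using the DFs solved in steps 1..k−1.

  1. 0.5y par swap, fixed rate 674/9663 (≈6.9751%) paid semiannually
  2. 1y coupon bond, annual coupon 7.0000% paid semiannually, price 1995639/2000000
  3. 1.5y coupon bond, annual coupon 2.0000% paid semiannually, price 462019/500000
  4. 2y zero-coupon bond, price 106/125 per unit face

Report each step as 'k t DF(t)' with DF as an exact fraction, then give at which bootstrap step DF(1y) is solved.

1 1/2 9663/10000
2 1 4657/5000
3 3/2 8961/10000
4 2 106/125
DF(1y) is solved at step 2

step 1 [0.5y] swap r/2=337/9663: DF=(1 − 337/9663·(0))/(1+337/9663) = 9663/10000 ≈ 0.966300
step 2 [1y] bond c/2=7/200: DF=(1995639/2000000 − 7/200·(0.966300))/(1+7/200) = 4657/5000 ≈ 0.931400
step 3 [1.5y] bond c/2=1/100: DF=(462019/500000 − 1/100·(0.966300+0.931400))/(1+1/100) = 8961/10000 ≈ 0.896100
step 4 [2y] zero: DF = P = 106/125 ≈ 0.848000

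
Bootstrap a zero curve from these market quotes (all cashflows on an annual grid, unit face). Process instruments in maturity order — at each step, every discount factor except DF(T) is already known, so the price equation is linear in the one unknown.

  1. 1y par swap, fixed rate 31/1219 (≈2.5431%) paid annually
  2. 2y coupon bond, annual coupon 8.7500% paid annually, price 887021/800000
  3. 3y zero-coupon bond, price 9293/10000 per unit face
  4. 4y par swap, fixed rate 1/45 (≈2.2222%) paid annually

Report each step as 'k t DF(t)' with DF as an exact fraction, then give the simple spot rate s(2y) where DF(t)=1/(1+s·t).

1 1 1219/1250
2 2 9411/10000
3 3 9293/10000
4 4 2291/2500
s(2y) = (1/(9411/10000) − 1)/(2) = 589/18822 ≈ 3.1293%

step 1 [1y] swap r/1=31/1219: DF=(1 − 31/1219·(0))/(1+31/1219) = 1219/1250 ≈ 0.975200
step 2 [2y] bond c/1=7/80: DF=(887021/800000 − 7/80·(0.975200))/(1+7/80) = 9411/10000 ≈ 0.941100
step 3 [3y] zero: DF = P = 9293/10000 ≈ 0.929300
step 4 [4y] swap r/1=1/45: DF=(1 − 1/45·(0.975200+0.941100+0.929300))/(1+1/45) = 2291/2500 ≈ 0.916400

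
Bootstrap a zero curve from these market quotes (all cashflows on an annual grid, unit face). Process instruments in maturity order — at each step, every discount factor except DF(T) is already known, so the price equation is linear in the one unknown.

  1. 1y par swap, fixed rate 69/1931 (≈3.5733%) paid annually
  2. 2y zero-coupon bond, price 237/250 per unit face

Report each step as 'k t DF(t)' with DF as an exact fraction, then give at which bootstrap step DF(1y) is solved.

1 1 1931/2000
2 2 237/250
DF(1y) is solved at step 1

step 1 [1y] swap r/1=69/1931: DF=(1 − 69/1931·(0))/(1+69/1931) = 1931/2000 ≈ 0.965500
step 2 [2y] zero: DF = P = 237/250 ≈ 0.948000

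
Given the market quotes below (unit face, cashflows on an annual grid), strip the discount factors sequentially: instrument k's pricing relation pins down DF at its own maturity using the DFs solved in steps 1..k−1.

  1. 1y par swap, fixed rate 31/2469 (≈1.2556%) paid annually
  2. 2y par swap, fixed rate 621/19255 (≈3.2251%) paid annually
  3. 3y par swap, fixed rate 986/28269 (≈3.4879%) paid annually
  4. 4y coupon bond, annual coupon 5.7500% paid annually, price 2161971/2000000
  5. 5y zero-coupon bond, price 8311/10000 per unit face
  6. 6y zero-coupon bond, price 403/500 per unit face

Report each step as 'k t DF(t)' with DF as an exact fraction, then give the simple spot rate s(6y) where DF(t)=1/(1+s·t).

1 1 2469/2500
2 2 9379/10000
3 3 4507/5000
4 4 1737/2000
5 5 8311/10000
6 6 403/500
s(6y) = (1/(403/500) − 1)/(6) = 97/2418 ≈ 4.0116%

step 1 [1y] swap r/1=31/2469: DF=(1 − 31/2469·(0))/(1+31/2469) = 2469/2500 ≈ 0.987600
step 2 [2y] swap r/1=621/19255: DF=(1 − 621/19255·(0.987600))/(1+621/19255) = 9379/10000 ≈ 0.937900
step 3 [3y] swap r/1=986/28269: DF=(1 − 986/28269·(0.987600+0.937900))/(1+986/28269) = 4507/5000 ≈ 0.901400
step 4 [4y] bond c/1=23/400: DF=(2161971/2000000 − 23/400·(0.987600+0.937900+0.901400))/(1+23/400) = 1737/2000 ≈ 0.868500
step 5 [5y] zero: DF = P = 8311/10000 ≈ 0.831100
step 6 [6y] zero: DF = P = 403/500 ≈ 0.806000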